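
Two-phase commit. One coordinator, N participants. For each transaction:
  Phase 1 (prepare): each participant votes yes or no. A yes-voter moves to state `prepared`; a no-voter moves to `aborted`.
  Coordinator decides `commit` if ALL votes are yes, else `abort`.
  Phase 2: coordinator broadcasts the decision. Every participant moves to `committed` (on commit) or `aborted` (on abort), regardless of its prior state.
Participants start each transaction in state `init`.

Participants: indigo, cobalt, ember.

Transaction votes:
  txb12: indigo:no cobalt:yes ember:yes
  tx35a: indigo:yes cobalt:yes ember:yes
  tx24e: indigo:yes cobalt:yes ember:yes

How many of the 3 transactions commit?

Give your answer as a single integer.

Answer: 2

Derivation:
txb12: no from indigo -> abort (commits=0)
tx35a: all yes -> commit (commits=1)
tx24e: all yes -> commit (commits=2)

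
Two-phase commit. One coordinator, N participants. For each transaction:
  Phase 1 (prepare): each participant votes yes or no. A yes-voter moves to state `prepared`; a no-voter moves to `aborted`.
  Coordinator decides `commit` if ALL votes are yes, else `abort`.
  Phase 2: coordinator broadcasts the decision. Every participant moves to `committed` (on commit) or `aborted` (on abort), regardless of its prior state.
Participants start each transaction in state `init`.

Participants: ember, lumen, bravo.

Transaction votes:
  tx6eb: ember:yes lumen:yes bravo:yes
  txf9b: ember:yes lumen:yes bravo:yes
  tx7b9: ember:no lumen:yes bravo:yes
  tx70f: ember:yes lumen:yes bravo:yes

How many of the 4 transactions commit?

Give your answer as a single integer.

Answer: 3

Derivation:
tx6eb: all yes -> commit (commits=1)
txf9b: all yes -> commit (commits=2)
tx7b9: no from ember -> abort (commits=2)
tx70f: all yes -> commit (commits=3)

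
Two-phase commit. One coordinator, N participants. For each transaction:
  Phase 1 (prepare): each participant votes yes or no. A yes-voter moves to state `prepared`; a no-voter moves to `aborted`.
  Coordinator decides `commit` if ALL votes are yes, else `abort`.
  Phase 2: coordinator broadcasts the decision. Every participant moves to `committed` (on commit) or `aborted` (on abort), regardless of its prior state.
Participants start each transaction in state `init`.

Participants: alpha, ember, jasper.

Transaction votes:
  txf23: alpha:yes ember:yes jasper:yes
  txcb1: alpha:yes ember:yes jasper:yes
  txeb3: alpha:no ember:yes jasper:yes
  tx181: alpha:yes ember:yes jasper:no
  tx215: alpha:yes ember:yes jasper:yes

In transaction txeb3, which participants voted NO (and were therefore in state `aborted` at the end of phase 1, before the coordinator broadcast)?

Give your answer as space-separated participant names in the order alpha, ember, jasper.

Txn txeb3 phase 1: alpha no -> aborted; ember yes -> prepared; jasper yes -> prepared

Answer: alpha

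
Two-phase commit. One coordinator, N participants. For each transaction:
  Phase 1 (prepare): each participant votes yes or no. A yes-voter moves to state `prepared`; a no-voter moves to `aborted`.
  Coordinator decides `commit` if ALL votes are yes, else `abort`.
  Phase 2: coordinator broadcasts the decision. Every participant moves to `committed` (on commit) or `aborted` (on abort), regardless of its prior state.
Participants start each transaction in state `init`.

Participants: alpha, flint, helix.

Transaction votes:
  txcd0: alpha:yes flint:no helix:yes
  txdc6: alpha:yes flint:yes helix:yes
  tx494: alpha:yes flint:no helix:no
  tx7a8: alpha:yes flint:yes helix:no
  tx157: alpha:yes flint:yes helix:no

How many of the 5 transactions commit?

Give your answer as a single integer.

Answer: 1

Derivation:
txcd0: no from flint -> abort (commits=0)
txdc6: all yes -> commit (commits=1)
tx494: no from flint, helix -> abort (commits=1)
tx7a8: no from helix -> abort (commits=1)
tx157: no from helix -> abort (commits=1)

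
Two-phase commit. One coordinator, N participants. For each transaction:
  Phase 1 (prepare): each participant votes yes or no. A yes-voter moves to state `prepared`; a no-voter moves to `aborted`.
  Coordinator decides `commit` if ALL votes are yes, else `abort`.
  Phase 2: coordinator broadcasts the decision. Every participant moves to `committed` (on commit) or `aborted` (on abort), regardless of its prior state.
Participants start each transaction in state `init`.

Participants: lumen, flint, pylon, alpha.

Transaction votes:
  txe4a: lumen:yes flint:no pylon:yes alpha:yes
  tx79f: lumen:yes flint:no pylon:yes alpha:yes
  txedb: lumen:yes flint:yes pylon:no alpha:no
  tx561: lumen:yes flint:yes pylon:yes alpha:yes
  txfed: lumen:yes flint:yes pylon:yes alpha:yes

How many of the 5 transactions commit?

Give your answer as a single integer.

Answer: 2

Derivation:
txe4a: no from flint -> abort (commits=0)
tx79f: no from flint -> abort (commits=0)
txedb: no from pylon, alpha -> abort (commits=0)
tx561: all yes -> commit (commits=1)
txfed: all yes -> commit (commits=2)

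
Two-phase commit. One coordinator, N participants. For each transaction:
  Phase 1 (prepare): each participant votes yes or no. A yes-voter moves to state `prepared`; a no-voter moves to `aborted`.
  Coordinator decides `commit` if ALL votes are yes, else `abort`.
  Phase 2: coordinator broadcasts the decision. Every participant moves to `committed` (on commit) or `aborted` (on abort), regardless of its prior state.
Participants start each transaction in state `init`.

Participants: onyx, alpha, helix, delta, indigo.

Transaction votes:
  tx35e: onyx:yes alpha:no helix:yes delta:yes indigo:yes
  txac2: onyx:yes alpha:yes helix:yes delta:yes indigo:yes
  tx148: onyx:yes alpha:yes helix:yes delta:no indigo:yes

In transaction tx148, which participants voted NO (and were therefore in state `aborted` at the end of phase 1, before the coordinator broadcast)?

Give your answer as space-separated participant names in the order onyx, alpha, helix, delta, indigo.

Txn tx148 phase 1: onyx yes -> prepared; alpha yes -> prepared; helix yes -> prepared; delta no -> aborted; indigo yes -> prepared

Answer: delta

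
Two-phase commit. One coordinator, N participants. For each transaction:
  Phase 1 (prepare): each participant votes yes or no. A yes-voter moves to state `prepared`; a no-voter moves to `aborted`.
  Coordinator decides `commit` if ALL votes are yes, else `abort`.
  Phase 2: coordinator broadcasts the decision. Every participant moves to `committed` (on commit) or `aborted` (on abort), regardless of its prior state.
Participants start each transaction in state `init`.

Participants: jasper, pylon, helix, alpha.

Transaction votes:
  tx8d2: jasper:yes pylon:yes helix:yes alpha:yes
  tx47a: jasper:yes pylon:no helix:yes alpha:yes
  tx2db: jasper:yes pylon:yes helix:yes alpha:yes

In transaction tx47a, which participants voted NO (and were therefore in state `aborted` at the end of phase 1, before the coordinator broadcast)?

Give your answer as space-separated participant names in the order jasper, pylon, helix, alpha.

Txn tx47a phase 1: jasper yes -> prepared; pylon no -> aborted; helix yes -> prepared; alpha yes -> prepared

Answer: pylon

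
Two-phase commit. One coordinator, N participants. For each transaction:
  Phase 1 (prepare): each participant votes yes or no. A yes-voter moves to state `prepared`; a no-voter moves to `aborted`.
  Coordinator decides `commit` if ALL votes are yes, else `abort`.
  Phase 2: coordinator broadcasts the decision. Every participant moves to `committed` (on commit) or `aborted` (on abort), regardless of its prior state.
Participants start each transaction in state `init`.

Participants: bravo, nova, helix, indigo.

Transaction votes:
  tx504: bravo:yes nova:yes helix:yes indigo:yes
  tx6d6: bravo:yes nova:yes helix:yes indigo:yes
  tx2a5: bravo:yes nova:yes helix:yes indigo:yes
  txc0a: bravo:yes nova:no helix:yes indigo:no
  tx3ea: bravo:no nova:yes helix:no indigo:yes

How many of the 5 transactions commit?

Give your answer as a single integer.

tx504: all yes -> commit (commits=1)
tx6d6: all yes -> commit (commits=2)
tx2a5: all yes -> commit (commits=3)
txc0a: no from nova, indigo -> abort (commits=3)
tx3ea: no from bravo, helix -> abort (commits=3)

Answer: 3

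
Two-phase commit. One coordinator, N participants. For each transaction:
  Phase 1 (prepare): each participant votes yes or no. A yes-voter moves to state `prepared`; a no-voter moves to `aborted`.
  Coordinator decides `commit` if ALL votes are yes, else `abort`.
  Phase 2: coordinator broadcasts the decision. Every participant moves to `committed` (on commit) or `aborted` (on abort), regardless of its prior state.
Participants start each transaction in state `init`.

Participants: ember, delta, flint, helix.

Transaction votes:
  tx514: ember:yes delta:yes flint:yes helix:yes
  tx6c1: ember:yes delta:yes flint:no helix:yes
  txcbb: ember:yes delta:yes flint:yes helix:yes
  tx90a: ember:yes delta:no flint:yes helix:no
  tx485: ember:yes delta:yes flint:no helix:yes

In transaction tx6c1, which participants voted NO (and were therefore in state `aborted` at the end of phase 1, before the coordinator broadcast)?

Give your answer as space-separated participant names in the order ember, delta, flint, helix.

Answer: flint

Derivation:
Txn tx6c1 phase 1: ember yes -> prepared; delta yes -> prepared; flint no -> aborted; helix yes -> prepared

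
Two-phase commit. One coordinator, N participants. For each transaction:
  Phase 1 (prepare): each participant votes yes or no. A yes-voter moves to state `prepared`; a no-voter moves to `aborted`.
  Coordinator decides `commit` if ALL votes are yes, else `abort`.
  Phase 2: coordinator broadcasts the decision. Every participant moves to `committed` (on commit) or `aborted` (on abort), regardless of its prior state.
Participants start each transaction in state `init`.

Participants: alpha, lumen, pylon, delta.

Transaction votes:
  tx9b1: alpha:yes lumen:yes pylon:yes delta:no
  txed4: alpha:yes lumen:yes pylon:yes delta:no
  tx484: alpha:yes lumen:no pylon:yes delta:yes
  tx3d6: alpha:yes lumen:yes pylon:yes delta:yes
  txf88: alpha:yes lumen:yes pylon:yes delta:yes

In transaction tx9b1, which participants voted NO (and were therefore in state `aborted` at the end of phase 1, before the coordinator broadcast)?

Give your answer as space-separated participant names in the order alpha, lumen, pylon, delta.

Txn tx9b1 phase 1: alpha yes -> prepared; lumen yes -> prepared; pylon yes -> prepared; delta no -> aborted

Answer: delta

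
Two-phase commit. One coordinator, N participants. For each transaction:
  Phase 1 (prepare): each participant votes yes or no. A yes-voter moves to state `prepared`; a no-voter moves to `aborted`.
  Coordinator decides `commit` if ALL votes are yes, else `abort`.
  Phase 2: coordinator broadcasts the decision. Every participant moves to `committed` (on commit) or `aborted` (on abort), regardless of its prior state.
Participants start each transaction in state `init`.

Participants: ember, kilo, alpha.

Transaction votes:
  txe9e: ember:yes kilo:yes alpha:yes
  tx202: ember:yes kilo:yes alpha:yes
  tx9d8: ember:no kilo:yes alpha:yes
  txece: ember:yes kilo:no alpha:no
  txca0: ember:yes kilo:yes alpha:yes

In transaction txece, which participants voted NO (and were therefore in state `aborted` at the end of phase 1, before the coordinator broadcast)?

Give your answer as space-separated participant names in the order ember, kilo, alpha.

Txn txece phase 1: ember yes -> prepared; kilo no -> aborted; alpha no -> aborted

Answer: kilo alpha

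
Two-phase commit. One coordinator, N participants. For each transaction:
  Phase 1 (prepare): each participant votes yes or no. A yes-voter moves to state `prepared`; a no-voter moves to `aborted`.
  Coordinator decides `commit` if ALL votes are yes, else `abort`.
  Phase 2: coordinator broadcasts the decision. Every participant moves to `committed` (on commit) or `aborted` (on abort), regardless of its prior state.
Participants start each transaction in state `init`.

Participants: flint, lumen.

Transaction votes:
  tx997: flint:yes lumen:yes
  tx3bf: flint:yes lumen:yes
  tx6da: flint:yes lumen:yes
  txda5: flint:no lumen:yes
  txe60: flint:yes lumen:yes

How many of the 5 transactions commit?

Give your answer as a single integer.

tx997: all yes -> commit (commits=1)
tx3bf: all yes -> commit (commits=2)
tx6da: all yes -> commit (commits=3)
txda5: no from flint -> abort (commits=3)
txe60: all yes -> commit (commits=4)

Answer: 4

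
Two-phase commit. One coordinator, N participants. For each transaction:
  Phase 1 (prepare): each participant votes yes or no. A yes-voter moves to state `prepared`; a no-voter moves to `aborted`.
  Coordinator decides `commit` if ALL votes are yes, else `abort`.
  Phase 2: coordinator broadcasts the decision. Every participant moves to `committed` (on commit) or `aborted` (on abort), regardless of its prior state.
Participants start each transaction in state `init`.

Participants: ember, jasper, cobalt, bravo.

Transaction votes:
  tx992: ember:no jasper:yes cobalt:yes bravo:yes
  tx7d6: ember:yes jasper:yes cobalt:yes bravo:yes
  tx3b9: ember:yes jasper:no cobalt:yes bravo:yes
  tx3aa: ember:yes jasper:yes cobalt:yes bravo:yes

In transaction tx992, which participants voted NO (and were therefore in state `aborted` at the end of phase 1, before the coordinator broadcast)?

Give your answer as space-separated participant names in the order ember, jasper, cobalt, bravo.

Txn tx992 phase 1: ember no -> aborted; jasper yes -> prepared; cobalt yes -> prepared; bravo yes -> prepared

Answer: ember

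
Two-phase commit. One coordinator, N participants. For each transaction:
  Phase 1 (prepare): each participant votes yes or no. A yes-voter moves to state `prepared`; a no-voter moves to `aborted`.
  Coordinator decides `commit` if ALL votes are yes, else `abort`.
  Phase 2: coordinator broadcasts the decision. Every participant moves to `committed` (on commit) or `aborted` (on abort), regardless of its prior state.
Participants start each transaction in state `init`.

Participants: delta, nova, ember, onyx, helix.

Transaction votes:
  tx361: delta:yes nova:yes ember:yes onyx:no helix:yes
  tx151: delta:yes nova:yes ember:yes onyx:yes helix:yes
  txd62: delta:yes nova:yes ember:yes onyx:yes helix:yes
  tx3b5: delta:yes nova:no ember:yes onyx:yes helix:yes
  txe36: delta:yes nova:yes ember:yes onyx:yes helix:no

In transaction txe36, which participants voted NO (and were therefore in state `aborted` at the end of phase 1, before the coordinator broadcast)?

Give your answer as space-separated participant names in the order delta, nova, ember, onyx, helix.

Answer: helix

Derivation:
Txn txe36 phase 1: delta yes -> prepared; nova yes -> prepared; ember yes -> prepared; onyx yes -> prepared; helix no -> aborted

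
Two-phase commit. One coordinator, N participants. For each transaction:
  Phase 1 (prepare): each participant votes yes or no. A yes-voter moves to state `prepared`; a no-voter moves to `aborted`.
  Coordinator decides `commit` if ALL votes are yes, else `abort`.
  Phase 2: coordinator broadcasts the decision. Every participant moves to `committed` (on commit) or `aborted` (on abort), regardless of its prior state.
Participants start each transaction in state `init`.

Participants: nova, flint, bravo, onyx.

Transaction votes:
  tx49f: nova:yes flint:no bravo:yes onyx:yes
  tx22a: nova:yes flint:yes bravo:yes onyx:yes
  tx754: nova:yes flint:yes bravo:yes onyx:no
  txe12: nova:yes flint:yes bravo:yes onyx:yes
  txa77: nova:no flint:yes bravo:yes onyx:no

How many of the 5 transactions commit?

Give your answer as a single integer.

Answer: 2

Derivation:
tx49f: no from flint -> abort (commits=0)
tx22a: all yes -> commit (commits=1)
tx754: no from onyx -> abort (commits=1)
txe12: all yes -> commit (commits=2)
txa77: no from nova, onyx -> abort (commits=2)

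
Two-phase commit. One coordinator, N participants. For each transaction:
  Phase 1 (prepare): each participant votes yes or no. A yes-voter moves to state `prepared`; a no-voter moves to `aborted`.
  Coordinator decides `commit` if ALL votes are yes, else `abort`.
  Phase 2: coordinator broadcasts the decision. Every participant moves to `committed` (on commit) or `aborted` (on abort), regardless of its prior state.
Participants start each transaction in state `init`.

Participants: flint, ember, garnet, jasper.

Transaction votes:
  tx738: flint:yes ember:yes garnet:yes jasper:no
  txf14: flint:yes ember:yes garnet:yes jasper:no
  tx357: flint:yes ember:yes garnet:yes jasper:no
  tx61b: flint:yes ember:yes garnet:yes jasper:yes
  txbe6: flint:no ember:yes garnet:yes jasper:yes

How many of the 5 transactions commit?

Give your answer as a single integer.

Answer: 1

Derivation:
tx738: no from jasper -> abort (commits=0)
txf14: no from jasper -> abort (commits=0)
tx357: no from jasper -> abort (commits=0)
tx61b: all yes -> commit (commits=1)
txbe6: no from flint -> abort (commits=1)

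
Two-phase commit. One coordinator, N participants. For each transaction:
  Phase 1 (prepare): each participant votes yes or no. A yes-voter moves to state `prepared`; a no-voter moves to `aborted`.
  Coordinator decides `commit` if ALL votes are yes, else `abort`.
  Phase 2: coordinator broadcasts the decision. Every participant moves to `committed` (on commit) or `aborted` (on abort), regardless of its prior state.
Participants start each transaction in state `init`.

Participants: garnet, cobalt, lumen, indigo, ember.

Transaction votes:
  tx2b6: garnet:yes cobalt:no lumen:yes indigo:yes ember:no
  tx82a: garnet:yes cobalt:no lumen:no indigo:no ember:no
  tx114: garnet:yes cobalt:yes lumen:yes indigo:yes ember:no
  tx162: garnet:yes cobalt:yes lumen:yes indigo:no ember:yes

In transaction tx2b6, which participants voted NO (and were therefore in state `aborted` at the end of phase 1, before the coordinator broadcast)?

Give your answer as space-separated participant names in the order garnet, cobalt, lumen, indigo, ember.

Txn tx2b6 phase 1: garnet yes -> prepared; cobalt no -> aborted; lumen yes -> prepared; indigo yes -> prepared; ember no -> aborted

Answer: cobalt ember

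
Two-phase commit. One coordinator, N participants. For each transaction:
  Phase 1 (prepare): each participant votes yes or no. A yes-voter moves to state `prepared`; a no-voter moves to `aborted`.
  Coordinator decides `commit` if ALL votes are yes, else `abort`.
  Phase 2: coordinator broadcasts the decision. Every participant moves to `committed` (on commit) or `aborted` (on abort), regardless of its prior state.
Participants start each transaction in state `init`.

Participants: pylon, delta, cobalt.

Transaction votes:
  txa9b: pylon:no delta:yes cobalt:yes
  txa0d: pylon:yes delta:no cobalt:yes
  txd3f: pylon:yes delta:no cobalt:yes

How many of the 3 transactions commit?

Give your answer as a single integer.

txa9b: no from pylon -> abort (commits=0)
txa0d: no from delta -> abort (commits=0)
txd3f: no from delta -> abort (commits=0)

Answer: 0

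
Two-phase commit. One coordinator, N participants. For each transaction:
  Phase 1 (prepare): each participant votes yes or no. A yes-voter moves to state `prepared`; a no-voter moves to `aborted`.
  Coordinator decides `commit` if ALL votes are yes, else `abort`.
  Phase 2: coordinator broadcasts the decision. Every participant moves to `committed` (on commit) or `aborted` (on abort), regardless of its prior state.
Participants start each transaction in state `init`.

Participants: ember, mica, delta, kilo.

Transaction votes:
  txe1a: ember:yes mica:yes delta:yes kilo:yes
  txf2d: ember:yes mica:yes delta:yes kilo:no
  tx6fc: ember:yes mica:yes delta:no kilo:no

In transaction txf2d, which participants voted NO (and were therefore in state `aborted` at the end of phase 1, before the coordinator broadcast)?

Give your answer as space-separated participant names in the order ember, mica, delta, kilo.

Answer: kilo

Derivation:
Txn txf2d phase 1: ember yes -> prepared; mica yes -> prepared; delta yes -> prepared; kilo no -> aborted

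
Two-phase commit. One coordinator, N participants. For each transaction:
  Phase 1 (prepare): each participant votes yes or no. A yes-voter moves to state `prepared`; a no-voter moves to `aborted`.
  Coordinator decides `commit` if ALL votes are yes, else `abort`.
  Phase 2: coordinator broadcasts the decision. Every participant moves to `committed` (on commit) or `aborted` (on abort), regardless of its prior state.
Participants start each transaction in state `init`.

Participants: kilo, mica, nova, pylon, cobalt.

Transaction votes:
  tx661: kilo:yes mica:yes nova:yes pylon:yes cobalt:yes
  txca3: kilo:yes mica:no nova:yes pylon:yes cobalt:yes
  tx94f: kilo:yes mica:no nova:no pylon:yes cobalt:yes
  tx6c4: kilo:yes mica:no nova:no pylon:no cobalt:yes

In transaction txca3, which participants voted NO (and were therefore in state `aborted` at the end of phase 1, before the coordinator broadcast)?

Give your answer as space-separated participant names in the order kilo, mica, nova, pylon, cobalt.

Answer: mica

Derivation:
Txn txca3 phase 1: kilo yes -> prepared; mica no -> aborted; nova yes -> prepared; pylon yes -> prepared; cobalt yes -> prepared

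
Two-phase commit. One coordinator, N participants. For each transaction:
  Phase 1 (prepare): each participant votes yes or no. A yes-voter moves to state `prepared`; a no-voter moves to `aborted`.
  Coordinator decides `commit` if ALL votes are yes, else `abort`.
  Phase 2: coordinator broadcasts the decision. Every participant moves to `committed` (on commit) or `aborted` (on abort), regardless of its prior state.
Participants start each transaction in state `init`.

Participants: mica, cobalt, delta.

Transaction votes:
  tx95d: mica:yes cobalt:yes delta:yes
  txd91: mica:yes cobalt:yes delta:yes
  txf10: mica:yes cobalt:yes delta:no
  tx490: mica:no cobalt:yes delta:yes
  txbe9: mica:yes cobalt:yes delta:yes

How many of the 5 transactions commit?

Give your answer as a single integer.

tx95d: all yes -> commit (commits=1)
txd91: all yes -> commit (commits=2)
txf10: no from delta -> abort (commits=2)
tx490: no from mica -> abort (commits=2)
txbe9: all yes -> commit (commits=3)

Answer: 3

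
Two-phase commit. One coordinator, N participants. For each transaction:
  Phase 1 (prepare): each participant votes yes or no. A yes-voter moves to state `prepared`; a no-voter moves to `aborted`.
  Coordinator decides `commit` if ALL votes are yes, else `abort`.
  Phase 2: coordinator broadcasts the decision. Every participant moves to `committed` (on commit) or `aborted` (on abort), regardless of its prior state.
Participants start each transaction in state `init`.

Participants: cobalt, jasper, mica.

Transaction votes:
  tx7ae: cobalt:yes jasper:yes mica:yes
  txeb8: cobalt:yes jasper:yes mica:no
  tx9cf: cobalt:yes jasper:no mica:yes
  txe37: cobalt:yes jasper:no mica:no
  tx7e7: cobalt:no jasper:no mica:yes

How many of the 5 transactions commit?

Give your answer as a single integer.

Answer: 1

Derivation:
tx7ae: all yes -> commit (commits=1)
txeb8: no from mica -> abort (commits=1)
tx9cf: no from jasper -> abort (commits=1)
txe37: no from jasper, mica -> abort (commits=1)
tx7e7: no from cobalt, jasper -> abort (commits=1)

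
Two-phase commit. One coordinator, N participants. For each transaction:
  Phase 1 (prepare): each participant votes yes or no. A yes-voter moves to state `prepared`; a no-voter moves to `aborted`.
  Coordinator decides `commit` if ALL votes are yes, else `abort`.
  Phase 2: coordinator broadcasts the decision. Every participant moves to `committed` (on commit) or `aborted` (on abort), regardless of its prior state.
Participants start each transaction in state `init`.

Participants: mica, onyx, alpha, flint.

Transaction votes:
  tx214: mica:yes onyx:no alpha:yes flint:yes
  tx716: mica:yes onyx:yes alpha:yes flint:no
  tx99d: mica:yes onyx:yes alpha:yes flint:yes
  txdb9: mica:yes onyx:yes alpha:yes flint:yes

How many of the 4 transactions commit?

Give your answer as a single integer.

Answer: 2

Derivation:
tx214: no from onyx -> abort (commits=0)
tx716: no from flint -> abort (commits=0)
tx99d: all yes -> commit (commits=1)
txdb9: all yes -> commit (commits=2)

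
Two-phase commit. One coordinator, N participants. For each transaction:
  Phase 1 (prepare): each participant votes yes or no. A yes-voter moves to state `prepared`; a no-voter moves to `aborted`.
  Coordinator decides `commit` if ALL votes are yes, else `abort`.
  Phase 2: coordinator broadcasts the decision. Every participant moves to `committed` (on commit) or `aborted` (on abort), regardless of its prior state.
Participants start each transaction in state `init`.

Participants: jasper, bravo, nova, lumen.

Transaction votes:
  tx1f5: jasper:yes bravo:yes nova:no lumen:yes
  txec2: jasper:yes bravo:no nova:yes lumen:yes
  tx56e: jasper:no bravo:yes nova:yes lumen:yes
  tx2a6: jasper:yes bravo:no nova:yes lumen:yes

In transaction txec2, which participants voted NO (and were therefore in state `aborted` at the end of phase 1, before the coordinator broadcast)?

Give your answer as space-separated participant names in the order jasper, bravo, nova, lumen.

Txn txec2 phase 1: jasper yes -> prepared; bravo no -> aborted; nova yes -> prepared; lumen yes -> prepared

Answer: bravo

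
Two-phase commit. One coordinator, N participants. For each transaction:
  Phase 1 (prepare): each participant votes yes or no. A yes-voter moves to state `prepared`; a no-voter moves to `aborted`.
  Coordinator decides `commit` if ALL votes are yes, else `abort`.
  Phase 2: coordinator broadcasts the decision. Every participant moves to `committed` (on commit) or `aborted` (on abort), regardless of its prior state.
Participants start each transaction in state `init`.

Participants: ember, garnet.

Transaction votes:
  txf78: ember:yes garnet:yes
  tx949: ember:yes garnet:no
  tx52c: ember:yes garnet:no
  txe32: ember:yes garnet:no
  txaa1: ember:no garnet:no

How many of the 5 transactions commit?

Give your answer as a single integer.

txf78: all yes -> commit (commits=1)
tx949: no from garnet -> abort (commits=1)
tx52c: no from garnet -> abort (commits=1)
txe32: no from garnet -> abort (commits=1)
txaa1: no from ember, garnet -> abort (commits=1)

Answer: 1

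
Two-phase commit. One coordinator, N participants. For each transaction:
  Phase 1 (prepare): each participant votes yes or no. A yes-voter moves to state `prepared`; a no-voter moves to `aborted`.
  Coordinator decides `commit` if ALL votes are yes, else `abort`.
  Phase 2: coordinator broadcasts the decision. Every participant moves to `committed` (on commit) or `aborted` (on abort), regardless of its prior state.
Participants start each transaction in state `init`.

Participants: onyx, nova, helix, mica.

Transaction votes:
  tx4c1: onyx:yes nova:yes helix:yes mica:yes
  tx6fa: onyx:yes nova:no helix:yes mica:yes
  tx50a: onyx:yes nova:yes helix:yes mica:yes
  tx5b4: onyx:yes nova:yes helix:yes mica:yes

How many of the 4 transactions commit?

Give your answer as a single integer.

Answer: 3

Derivation:
tx4c1: all yes -> commit (commits=1)
tx6fa: no from nova -> abort (commits=1)
tx50a: all yes -> commit (commits=2)
tx5b4: all yes -> commit (commits=3)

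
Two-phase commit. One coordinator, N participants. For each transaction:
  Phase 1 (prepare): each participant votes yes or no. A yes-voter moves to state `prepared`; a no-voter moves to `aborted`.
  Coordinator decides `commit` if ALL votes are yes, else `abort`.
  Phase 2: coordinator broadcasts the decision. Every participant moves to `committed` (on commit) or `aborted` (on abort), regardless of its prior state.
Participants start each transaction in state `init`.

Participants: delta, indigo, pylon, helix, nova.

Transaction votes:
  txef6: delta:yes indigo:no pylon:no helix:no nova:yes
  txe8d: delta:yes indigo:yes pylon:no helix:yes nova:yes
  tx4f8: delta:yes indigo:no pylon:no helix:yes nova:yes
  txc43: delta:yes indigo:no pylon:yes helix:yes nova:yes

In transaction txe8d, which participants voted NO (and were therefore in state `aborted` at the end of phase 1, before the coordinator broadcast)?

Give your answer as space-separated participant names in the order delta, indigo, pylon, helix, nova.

Answer: pylon

Derivation:
Txn txe8d phase 1: delta yes -> prepared; indigo yes -> prepared; pylon no -> aborted; helix yes -> prepared; nova yes -> prepared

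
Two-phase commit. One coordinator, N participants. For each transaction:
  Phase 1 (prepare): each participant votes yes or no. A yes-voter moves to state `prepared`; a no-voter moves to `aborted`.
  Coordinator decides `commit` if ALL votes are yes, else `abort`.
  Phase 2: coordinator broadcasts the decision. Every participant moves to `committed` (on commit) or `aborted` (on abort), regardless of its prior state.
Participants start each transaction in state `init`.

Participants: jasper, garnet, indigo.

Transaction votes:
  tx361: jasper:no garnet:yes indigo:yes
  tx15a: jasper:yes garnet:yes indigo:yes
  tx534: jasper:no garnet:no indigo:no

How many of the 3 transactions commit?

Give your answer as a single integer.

Answer: 1

Derivation:
tx361: no from jasper -> abort (commits=0)
tx15a: all yes -> commit (commits=1)
tx534: no from jasper, garnet, indigo -> abort (commits=1)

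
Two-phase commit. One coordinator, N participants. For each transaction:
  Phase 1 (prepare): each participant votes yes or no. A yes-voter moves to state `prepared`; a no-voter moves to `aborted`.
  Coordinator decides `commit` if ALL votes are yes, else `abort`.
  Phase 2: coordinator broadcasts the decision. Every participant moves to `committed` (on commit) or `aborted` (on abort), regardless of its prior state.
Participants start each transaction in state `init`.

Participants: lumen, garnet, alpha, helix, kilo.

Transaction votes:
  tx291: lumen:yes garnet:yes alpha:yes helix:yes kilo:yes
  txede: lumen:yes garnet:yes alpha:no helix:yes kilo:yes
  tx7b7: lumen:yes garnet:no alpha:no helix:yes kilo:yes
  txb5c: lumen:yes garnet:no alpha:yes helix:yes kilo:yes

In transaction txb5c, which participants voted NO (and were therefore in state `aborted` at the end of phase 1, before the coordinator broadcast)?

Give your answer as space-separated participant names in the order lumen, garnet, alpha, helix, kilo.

Answer: garnet

Derivation:
Txn txb5c phase 1: lumen yes -> prepared; garnet no -> aborted; alpha yes -> prepared; helix yes -> prepared; kilo yes -> prepared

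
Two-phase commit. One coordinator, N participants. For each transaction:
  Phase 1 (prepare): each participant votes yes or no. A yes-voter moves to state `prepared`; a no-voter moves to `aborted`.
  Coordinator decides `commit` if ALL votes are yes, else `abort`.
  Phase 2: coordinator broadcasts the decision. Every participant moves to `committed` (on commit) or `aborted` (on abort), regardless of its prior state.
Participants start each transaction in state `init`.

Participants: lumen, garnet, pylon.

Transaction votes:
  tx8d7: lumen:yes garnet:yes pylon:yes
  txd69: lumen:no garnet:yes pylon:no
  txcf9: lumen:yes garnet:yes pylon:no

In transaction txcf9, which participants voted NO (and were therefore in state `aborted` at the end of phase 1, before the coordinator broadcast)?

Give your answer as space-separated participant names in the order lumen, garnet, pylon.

Txn txcf9 phase 1: lumen yes -> prepared; garnet yes -> prepared; pylon no -> aborted

Answer: pylon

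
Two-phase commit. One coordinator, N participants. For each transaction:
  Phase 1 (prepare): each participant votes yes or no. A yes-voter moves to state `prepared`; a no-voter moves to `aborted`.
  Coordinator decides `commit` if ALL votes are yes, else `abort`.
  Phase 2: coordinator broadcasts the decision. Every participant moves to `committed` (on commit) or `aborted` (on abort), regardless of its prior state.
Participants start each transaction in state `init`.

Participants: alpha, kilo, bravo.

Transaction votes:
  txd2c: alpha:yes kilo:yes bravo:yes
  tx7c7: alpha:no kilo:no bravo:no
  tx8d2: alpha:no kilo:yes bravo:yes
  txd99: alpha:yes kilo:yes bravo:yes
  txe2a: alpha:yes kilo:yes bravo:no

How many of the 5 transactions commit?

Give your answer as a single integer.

txd2c: all yes -> commit (commits=1)
tx7c7: no from alpha, kilo, bravo -> abort (commits=1)
tx8d2: no from alpha -> abort (commits=1)
txd99: all yes -> commit (commits=2)
txe2a: no from bravo -> abort (commits=2)

Answer: 2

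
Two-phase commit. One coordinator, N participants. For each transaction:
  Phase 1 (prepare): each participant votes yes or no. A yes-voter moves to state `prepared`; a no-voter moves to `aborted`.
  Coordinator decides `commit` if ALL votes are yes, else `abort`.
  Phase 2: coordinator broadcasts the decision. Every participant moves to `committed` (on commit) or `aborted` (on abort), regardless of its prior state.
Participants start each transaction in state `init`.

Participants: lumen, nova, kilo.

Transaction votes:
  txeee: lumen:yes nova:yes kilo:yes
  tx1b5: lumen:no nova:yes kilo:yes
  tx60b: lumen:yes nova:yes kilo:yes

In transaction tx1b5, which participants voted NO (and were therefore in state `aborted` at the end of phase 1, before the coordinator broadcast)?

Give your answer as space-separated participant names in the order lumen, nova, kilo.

Txn tx1b5 phase 1: lumen no -> aborted; nova yes -> prepared; kilo yes -> prepared

Answer: lumen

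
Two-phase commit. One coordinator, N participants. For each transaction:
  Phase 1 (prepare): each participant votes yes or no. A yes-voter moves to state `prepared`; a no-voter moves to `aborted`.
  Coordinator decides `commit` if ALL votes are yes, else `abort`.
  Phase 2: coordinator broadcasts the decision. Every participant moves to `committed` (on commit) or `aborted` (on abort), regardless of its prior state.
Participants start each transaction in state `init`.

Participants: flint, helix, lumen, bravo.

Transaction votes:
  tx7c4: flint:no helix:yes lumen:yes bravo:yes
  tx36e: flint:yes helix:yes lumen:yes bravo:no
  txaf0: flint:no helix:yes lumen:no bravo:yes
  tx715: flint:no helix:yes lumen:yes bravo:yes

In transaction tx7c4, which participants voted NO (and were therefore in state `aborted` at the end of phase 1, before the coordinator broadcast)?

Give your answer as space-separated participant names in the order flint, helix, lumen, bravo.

Answer: flint

Derivation:
Txn tx7c4 phase 1: flint no -> aborted; helix yes -> prepared; lumen yes -> prepared; bravo yes -> prepared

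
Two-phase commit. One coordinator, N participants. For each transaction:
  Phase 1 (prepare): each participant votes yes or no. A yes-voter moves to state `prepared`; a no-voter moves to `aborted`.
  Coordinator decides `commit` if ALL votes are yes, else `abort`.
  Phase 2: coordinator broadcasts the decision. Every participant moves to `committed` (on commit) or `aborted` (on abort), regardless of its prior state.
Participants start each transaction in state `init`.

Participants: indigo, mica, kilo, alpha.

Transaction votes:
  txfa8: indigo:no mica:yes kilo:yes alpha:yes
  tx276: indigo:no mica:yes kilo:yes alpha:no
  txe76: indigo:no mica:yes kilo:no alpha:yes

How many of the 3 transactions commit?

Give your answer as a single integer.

Answer: 0

Derivation:
txfa8: no from indigo -> abort (commits=0)
tx276: no from indigo, alpha -> abort (commits=0)
txe76: no from indigo, kilo -> abort (commits=0)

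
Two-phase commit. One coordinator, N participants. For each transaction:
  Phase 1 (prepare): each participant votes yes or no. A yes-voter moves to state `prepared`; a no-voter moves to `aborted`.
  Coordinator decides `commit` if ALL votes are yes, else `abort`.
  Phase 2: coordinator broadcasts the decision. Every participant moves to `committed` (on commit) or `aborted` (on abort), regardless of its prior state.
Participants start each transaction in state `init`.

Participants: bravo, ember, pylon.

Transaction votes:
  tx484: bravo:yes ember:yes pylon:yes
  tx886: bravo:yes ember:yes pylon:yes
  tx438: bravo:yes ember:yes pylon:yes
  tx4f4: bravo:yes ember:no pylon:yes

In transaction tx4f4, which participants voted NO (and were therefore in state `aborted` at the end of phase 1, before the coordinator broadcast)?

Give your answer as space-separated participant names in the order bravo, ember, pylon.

Answer: ember

Derivation:
Txn tx4f4 phase 1: bravo yes -> prepared; ember no -> aborted; pylon yes -> prepared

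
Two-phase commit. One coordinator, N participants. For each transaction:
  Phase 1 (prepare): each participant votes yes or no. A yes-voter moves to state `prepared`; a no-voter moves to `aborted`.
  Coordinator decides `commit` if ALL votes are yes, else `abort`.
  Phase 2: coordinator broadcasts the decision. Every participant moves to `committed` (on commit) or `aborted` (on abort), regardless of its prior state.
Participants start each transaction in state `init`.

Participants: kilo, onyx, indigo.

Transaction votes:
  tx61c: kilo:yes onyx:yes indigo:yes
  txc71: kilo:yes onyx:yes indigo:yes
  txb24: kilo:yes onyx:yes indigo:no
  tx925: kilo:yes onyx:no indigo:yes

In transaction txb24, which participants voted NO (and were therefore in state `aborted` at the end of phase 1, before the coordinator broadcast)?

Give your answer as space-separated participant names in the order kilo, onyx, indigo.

Txn txb24 phase 1: kilo yes -> prepared; onyx yes -> prepared; indigo no -> aborted

Answer: indigo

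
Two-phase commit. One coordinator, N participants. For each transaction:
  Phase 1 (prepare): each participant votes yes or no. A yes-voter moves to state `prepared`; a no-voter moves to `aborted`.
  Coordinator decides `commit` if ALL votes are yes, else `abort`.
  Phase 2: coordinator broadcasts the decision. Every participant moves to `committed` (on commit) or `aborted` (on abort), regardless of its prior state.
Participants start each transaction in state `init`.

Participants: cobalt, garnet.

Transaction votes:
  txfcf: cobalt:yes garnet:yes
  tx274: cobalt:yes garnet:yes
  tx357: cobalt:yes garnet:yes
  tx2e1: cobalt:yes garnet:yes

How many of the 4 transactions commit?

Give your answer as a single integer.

txfcf: all yes -> commit (commits=1)
tx274: all yes -> commit (commits=2)
tx357: all yes -> commit (commits=3)
tx2e1: all yes -> commit (commits=4)

Answer: 4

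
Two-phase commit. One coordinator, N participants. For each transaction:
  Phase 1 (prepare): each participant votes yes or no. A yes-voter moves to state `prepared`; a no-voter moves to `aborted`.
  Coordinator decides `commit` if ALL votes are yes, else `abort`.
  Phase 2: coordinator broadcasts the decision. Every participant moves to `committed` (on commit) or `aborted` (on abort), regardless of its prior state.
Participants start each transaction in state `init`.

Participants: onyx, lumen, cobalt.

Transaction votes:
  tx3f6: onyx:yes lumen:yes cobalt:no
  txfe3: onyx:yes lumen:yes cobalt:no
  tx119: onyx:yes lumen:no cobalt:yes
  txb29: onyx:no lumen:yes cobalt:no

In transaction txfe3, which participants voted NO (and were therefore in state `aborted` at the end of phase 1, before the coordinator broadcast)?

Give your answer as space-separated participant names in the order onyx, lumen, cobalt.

Answer: cobalt

Derivation:
Txn txfe3 phase 1: onyx yes -> prepared; lumen yes -> prepared; cobalt no -> aborted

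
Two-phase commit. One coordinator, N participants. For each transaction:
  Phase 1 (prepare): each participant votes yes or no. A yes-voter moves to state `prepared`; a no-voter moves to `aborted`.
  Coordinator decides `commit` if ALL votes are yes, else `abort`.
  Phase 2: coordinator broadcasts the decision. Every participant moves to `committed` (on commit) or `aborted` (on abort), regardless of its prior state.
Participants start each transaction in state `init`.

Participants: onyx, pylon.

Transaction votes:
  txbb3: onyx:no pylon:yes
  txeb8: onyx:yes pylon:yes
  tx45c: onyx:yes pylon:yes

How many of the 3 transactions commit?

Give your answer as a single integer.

Answer: 2

Derivation:
txbb3: no from onyx -> abort (commits=0)
txeb8: all yes -> commit (commits=1)
tx45c: all yes -> commit (commits=2)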